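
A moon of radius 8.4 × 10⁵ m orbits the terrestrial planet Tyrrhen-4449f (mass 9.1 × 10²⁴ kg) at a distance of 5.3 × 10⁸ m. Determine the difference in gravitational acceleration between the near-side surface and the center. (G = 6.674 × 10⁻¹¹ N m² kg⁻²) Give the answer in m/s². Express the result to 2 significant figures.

a_tidal = 2GMr/d³
        = 2 × (6.674 × 10⁻¹¹) × (9.1 × 10²⁴) × (8.4 × 10⁵) / (5.3 × 10⁸)³
        = 6.9 × 10⁻⁶ m/s²

6.9 × 10⁻⁶ m/s²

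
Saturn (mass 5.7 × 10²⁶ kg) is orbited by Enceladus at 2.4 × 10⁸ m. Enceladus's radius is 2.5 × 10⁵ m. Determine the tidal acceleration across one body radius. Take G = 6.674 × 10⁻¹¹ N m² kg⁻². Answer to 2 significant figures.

Differencing GM/(d−r)² and GM/d² to first order in r/d gives 2GMr/d³.
a_tidal = 2GMr/d³
        = 2 × (6.674 × 10⁻¹¹) × (5.7 × 10²⁶) × (2.5 × 10⁵) / (2.4 × 10⁸)³
        = 1.4 × 10⁻³ m/s²

1.4 × 10⁻³ m/s²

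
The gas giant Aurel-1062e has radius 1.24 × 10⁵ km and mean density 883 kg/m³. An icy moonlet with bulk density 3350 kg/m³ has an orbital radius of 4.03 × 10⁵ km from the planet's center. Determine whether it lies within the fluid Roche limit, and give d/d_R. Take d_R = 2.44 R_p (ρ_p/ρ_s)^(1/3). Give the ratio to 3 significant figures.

d_R = 2.44 × (1.24 × 10⁵ km) × (883/3350)^(1/3) = 1.940 × 10⁵ km
d/d_R = (4.03 × 10⁵) / (1.940 × 10⁵) = 2.08
Since d/d_R > 1, the body is outside the Roche limit.

outside; d/d_R ≈ 2.08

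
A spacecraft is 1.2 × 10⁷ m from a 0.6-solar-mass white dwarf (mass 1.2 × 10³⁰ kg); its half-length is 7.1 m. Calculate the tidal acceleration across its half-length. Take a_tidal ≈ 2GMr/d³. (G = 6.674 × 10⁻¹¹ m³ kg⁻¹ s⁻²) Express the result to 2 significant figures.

The tidal stretch is the gradient of GM/d² times the body's extent r, hence the 1/d³ dependence.
a_tidal = 2GMr/d³
        = 2 × (6.674 × 10⁻¹¹) × (1.2 × 10³⁰) × (7.1) / (1.2 × 10⁷)³
        = 6.6 × 10⁻¹ m/s²

6.6 × 10⁻¹ m/s²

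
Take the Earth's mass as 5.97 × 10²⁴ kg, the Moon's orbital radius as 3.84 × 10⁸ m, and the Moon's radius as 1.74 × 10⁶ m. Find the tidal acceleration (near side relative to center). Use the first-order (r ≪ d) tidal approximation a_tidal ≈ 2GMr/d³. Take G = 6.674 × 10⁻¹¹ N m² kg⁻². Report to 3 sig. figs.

2.45 × 10⁻⁵ m/s²

Since r ≪ d, expand the inverse-square field across one radius to get the leading 2GMr/d³ term.
a_tidal = 2GMr/d³
        = 2 × (6.674 × 10⁻¹¹) × (5.97 × 10²⁴) × (1.74 × 10⁶) / (3.84 × 10⁸)³
        = 2.45 × 10⁻⁵ m/s²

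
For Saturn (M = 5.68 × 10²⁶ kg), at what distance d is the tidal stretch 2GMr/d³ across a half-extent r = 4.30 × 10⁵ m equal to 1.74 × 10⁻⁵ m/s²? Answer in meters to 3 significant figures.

2GMr/d³ = a_tidal  ⇒  d = (2GMr / a_tidal)^(1/3)
d = (2 × 6.674×10⁻¹¹ × (5.68 × 10²⁶) × (4.30 × 10⁵) / (1.74 × 10⁻⁵))^(1/3)
  = 1.23 × 10⁹ m

1.23 × 10⁹ m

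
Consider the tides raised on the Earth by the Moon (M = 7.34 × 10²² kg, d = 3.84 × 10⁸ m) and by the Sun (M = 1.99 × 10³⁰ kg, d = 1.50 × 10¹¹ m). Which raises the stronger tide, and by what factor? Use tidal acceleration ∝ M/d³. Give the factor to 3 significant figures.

The Moon, by a factor of ≈ 2.20

Tidal stretch scales as M/d³; compute that for each body.
The Moon: (7.34 × 10²²) / (3.84 × 10⁸)³ = 1.296 × 10⁻³
The Sun: (1.99 × 10³⁰) / (1.50 × 10¹¹)³ = 5.896 × 10⁻⁴
Ratio (larger/smaller) = 2.20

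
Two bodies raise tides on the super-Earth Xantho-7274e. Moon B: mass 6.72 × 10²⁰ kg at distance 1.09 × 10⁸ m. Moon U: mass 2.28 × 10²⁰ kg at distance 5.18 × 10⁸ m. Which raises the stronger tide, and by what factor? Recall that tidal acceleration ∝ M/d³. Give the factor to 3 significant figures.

Moon B, by a factor of ≈ 316

Tidal stretch scales as M/d³; compute that for each body.
Moon B: (6.72 × 10²⁰) / (1.09 × 10⁸)³ = 5.189 × 10⁻⁴
Moon U: (2.28 × 10²⁰) / (5.18 × 10⁸)³ = 1.640 × 10⁻⁶
Ratio (larger/smaller) = 316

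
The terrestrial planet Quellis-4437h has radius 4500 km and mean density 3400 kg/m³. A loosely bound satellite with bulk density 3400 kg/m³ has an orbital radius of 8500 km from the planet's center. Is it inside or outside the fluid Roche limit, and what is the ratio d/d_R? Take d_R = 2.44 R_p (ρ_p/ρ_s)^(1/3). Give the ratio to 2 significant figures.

d_R = 2.44 × (4500 km) × (3400/3400)^(1/3) = 10980 km
d/d_R = (8500) / (10980) = 0.77
Since d/d_R < 1, the body is inside the Roche limit.

inside; d/d_R ≈ 0.77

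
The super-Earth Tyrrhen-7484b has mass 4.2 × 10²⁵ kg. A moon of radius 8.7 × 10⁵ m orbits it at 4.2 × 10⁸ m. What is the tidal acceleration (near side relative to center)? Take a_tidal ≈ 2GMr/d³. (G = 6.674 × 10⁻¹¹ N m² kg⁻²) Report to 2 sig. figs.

Δa = 2GMr/d³
   = 2 × (6.674 × 10⁻¹¹) × (4.2 × 10²⁵) × (8.7 × 10⁵) / (4.2 × 10⁸)³
   = 6.6 × 10⁻⁵ m/s²

6.6 × 10⁻⁵ m/s²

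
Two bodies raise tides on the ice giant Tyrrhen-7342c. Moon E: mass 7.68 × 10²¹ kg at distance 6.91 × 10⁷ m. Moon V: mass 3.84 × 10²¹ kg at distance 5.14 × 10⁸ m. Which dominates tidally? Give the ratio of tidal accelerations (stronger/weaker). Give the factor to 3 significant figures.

Moon E, by a factor of ≈ 823

Tidal stretch scales as M/d³; compute that for each body.
Moon E: (7.68 × 10²¹) / (6.91 × 10⁷)³ = 2.328 × 10⁻²
Moon V: (3.84 × 10²¹) / (5.14 × 10⁸)³ = 2.828 × 10⁻⁵
Ratio (larger/smaller) = 823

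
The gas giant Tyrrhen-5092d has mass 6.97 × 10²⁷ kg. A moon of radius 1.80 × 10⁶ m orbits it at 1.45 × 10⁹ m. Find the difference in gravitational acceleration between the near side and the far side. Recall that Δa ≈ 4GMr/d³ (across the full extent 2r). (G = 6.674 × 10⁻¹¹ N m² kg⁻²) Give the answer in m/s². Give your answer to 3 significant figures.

1.10 × 10⁻³ m/s²

The field gradient is 2GM/d³; across the full diameter 2r the difference is 4GMr/d³.
a_tidal = 4GMr/d³
        = 4 × (6.674 × 10⁻¹¹) × (6.97 × 10²⁷) × (1.80 × 10⁶) / (1.45 × 10⁹)³
        = 1.10 × 10⁻³ m/s²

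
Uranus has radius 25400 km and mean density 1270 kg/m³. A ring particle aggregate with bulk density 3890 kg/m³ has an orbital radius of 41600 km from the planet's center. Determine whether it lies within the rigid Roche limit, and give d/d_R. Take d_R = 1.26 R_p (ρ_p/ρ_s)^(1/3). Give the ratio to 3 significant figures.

outside; d/d_R ≈ 1.89

d_R = 1.26 × (25400 km) × (1270/3890)^(1/3) = 22040 km
d/d_R = (41600) / (22040) = 1.89
Since d/d_R > 1, the body is outside the Roche limit.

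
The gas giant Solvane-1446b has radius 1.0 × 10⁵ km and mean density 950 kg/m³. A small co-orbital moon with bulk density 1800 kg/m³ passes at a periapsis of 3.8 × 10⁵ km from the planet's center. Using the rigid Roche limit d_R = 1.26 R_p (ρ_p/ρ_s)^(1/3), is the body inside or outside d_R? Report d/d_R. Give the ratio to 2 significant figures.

outside; d/d_R ≈ 3.7

d_R = 1.26 × (1.0 × 10⁵ km) × (950/1800)^(1/3) = 1.018 × 10⁵ km
d/d_R = (3.8 × 10⁵) / (1.018 × 10⁵) = 3.7
Since d/d_R > 1, the body is outside the Roche limit.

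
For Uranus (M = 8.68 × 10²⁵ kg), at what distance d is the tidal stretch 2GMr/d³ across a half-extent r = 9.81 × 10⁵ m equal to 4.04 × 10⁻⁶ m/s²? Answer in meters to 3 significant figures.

1.41 × 10⁹ m

2GMr/d³ = a_tidal  ⇒  d = (2GMr / a_tidal)^(1/3)
d = (2 × 6.674×10⁻¹¹ × (8.68 × 10²⁵) × (9.81 × 10⁵) / (4.04 × 10⁻⁶))^(1/3)
  = 1.41 × 10⁹ m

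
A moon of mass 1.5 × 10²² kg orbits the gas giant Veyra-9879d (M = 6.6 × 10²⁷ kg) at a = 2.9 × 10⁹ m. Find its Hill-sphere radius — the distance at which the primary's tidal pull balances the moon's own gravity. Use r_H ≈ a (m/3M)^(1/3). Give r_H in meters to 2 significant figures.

r_H ≈ a (m/3M)^(1/3)
    = (2.9 × 10⁹) × (1.5 × 10²² / (3 × 6.6 × 10²⁷))^(1/3)
    = 2.6 × 10⁷ m

2.6 × 10⁷ m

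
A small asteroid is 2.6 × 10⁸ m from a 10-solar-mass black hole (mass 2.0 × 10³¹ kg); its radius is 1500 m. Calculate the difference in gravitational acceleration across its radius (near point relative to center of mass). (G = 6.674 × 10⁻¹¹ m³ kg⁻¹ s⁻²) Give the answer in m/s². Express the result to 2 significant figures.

Δa = 2GMr/d³
   = 2 × (6.674 × 10⁻¹¹) × (2.0 × 10³¹) × (1500) / (2.6 × 10⁸)³
   = 2.3 × 10⁻¹ m/s²

2.3 × 10⁻¹ m/s²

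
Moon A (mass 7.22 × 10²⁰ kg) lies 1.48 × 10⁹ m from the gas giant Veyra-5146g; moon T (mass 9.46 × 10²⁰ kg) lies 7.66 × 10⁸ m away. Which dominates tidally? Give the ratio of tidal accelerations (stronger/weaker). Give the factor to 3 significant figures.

Moon T, by a factor of ≈ 9.45

Tidal acceleration ∝ M/d³, so compare M/d³ for each.
Moon A: (7.22 × 10²⁰) / (1.48 × 10⁹)³ = 2.227 × 10⁻⁷
Moon T: (9.46 × 10²⁰) / (7.66 × 10⁸)³ = 2.105 × 10⁻⁶
Ratio (larger/smaller) = 9.45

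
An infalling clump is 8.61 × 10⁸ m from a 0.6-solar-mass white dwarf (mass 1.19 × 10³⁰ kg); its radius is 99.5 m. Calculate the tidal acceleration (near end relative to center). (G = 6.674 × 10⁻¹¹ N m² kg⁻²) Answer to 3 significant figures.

Δg = 2GMr/d³
   = 2 × (6.674 × 10⁻¹¹) × (1.19 × 10³⁰) × (99.5) / (8.61 × 10⁸)³
   = 2.48 × 10⁻⁵ m/s²

2.48 × 10⁻⁵ m/s²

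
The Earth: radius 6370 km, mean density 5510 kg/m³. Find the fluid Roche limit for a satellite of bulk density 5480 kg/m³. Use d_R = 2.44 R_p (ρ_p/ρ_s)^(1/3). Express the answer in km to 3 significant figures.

15600 km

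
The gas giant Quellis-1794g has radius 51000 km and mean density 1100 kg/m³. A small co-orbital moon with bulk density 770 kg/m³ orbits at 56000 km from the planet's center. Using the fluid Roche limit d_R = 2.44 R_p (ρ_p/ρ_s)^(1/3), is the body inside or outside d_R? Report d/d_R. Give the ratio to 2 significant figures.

inside; d/d_R ≈ 0.40

d_R = 2.44 × (51000 km) × (1100/770)^(1/3) = 1.402 × 10⁵ km
d/d_R = (56000) / (1.402 × 10⁵) = 0.40
Since d/d_R < 1, the body is inside the Roche limit.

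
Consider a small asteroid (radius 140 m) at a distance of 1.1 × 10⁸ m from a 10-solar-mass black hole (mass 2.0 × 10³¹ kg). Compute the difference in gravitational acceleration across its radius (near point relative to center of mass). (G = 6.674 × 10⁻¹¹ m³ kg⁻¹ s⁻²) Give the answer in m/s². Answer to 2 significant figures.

Δa = 2GMr/d³
   = 2 × (6.674 × 10⁻¹¹) × (2.0 × 10³¹) × (140) / (1.1 × 10⁸)³
   = 2.8 × 10⁻¹ m/s²

2.8 × 10⁻¹ m/s²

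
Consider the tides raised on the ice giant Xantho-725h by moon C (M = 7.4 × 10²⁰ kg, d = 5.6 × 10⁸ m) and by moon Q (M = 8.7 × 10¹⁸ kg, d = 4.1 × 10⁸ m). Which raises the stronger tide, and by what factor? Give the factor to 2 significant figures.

The tide-raising term goes as M/d³ (the gradient of a 1/d² field).
Moon C: (7.4 × 10²⁰) / (5.6 × 10⁸)³ = 4.214 × 10⁻⁶
Moon Q: (8.7 × 10¹⁸) / (4.1 × 10⁸)³ = 1.262 × 10⁻⁷
Ratio (larger/smaller) = 33

Moon C, by a factor of ≈ 33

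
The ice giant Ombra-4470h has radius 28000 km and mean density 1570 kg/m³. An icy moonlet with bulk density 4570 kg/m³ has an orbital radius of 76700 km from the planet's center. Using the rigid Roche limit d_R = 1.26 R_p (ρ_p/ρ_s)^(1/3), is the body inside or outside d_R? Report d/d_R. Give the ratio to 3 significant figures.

d_R = 1.26 × (28000 km) × (1570/4570)^(1/3) = 24710 km
d/d_R = (76700) / (24710) = 3.10
Since d/d_R > 1, the body is outside the Roche limit.

outside; d/d_R ≈ 3.10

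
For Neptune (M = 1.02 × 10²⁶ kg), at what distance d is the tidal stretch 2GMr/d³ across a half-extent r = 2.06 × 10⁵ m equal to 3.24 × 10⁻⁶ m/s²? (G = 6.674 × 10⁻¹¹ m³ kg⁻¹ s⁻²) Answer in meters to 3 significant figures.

2GMr/d³ = a_tidal  ⇒  d = (2GMr / a_tidal)^(1/3)
d = (2 × 6.674×10⁻¹¹ × (1.02 × 10²⁶) × (2.06 × 10⁵) / (3.24 × 10⁻⁶))^(1/3)
  = 9.53 × 10⁸ m

9.53 × 10⁸ m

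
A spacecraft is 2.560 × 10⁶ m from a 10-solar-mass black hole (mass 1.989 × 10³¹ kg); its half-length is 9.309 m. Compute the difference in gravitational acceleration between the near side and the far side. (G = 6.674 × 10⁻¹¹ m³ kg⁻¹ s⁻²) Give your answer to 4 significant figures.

a_tidal = 4GMr/d³
        = 4 × (6.674 × 10⁻¹¹) × (1.989 × 10³¹) × (9.309) / (2.560 × 10⁶)³
        = 2.946 × 10³ m/s²

2.946 × 10³ m/s²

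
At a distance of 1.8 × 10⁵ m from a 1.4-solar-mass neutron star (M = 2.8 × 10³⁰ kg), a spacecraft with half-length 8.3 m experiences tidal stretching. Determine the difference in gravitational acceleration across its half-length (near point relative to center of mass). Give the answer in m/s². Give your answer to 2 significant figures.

Differencing GM/(d−r)² and GM/d² to first order in r/d gives 2GMr/d³.
a_tidal = 2GMr/d³
        = 2 × (6.674 × 10⁻¹¹) × (2.8 × 10³⁰) × (8.3) / (1.8 × 10⁵)³
        = 5.3 × 10⁵ m/s²

5.3 × 10⁵ m/s²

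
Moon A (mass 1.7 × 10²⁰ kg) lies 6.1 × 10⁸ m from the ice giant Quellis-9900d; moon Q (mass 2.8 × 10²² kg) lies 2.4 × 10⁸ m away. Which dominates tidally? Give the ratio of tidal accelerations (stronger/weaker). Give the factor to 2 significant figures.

Tidal stretch scales as M/d³; compute that for each body.
Moon A: (1.7 × 10²⁰) / (6.1 × 10⁸)³ = 7.490 × 10⁻⁷
Moon Q: (2.8 × 10²²) / (2.4 × 10⁸)³ = 2.025 × 10⁻³
Ratio (larger/smaller) = 2700

Moon Q, by a factor of ≈ 2700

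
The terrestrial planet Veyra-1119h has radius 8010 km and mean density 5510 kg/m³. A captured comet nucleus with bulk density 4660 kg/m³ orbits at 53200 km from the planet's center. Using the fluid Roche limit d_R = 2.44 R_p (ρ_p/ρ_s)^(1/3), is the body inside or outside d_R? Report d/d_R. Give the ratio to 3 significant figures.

d_R = 2.44 × (8010 km) × (5510/4660)^(1/3) = 20670 km
d/d_R = (53200) / (20670) = 2.57
Since d/d_R > 1, the body is outside the Roche limit.

outside; d/d_R ≈ 2.57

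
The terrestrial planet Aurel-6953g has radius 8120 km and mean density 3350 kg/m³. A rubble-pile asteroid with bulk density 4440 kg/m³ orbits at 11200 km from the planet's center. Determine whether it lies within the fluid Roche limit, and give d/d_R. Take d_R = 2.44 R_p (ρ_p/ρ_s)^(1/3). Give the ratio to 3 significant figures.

d_R = 2.44 × (8120 km) × (3350/4440)^(1/3) = 18040 km
d/d_R = (11200) / (18040) = 0.621
Since d/d_R < 1, the body is inside the Roche limit.

inside; d/d_R ≈ 0.621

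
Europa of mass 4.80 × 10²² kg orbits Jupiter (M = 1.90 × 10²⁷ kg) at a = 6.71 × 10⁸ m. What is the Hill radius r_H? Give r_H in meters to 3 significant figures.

r_H ≈ a (m/3M)^(1/3)
    = (6.71 × 10⁸) × (4.80 × 10²² / (3 × 1.90 × 10²⁷))^(1/3)
    = 1.37 × 10⁷ m

1.37 × 10⁷ m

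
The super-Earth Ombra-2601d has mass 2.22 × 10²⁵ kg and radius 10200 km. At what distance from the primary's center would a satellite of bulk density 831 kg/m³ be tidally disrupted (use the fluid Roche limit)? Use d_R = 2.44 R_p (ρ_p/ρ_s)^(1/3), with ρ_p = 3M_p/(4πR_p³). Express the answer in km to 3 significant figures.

ρ_p = 3M_p/(4πR_p³) = 3 × (2.22 × 10²⁵) / (4π × (1.02 × 10⁷ m)³) = 4990 kg/m³
d_R = 2.44 × 10200 km × (4990/831)^(1/3)
    = 45200 km

45200 km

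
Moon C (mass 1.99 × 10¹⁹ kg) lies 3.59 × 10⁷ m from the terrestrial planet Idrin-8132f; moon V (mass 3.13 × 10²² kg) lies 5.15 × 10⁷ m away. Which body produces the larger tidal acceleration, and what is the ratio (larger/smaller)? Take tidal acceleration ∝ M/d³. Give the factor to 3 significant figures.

The tide-raising term goes as M/d³ (the gradient of a 1/d² field).
Moon C: (1.99 × 10¹⁹) / (3.59 × 10⁷)³ = 4.301 × 10⁻⁴
Moon V: (3.13 × 10²²) / (5.15 × 10⁷)³ = 2.292 × 10⁻¹
Ratio (larger/smaller) = 533

Moon V, by a factor of ≈ 533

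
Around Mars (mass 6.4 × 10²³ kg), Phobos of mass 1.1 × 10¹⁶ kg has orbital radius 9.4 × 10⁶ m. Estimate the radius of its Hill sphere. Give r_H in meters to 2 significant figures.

r_H ≈ a (m/3M)^(1/3)
    = (9.4 × 10⁶) × (1.1 × 10¹⁶ / (3 × 6.4 × 10²³))^(1/3)
    = 1.7 × 10⁴ m

1.7 × 10⁴ m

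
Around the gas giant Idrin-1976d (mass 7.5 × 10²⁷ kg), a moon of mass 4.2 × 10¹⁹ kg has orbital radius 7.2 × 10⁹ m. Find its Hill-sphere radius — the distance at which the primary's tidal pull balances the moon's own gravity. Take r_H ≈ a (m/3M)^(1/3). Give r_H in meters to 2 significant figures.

8.9 × 10⁶ m

r_H ≈ a (m/3M)^(1/3)
    = (7.2 × 10⁹) × (4.2 × 10¹⁹ / (3 × 7.5 × 10²⁷))^(1/3)
    = 8.9 × 10⁶ m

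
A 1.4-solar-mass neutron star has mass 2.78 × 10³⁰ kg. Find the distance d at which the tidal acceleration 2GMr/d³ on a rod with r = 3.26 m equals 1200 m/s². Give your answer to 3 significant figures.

1.00 × 10⁶ m

2GMr/d³ = a_tidal  ⇒  d = (2GMr / a_tidal)^(1/3)
d = (2 × 6.674×10⁻¹¹ × (2.78 × 10³⁰) × (3.26) / (1200))^(1/3)
  = 1.00 × 10⁶ m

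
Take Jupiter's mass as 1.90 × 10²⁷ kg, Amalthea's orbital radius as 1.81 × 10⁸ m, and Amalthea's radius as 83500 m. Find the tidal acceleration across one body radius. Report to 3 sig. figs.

The tidal stretch is the gradient of GM/d² times the body's extent r, hence the 1/d³ dependence.
Δg = 2GMr/d³
   = 2 × (6.674 × 10⁻¹¹) × (1.90 × 10²⁷) × (83500) / (1.81 × 10⁸)³
   = 3.57 × 10⁻³ m/s²

3.57 × 10⁻³ m/s²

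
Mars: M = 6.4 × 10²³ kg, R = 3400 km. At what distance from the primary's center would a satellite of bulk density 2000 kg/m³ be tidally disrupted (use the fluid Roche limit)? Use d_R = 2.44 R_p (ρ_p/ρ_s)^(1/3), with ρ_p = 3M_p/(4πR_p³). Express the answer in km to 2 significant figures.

10000 km

ρ_p = 3M_p/(4πR_p³) = 3 × (6.4 × 10²³) / (4π × (3.4 × 10⁶ m)³) = 3900 kg/m³
d_R = 2.44 × 3400 km × (3900/2000)^(1/3)
    = 10000 km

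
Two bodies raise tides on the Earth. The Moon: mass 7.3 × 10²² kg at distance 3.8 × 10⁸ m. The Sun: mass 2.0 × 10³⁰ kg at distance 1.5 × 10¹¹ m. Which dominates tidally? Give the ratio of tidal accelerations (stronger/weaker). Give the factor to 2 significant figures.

The Moon, by a factor of ≈ 2.2

The tide-raising term goes as M/d³ (the gradient of a 1/d² field).
The Moon: (7.3 × 10²²) / (3.8 × 10⁸)³ = 1.330 × 10⁻³
The Sun: (2.0 × 10³⁰) / (1.5 × 10¹¹)³ = 5.926 × 10⁻⁴
Ratio (larger/smaller) = 2.2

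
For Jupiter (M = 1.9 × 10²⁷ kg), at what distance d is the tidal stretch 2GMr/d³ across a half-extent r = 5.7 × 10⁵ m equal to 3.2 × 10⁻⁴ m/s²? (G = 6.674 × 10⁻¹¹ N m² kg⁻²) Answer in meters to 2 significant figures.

7.7 × 10⁸ m

2GMr/d³ = a_tidal  ⇒  d = (2GMr / a_tidal)^(1/3)
d = (2 × 6.674×10⁻¹¹ × (1.9 × 10²⁷) × (5.7 × 10⁵) / (3.2 × 10⁻⁴))^(1/3)
  = 7.7 × 10⁸ m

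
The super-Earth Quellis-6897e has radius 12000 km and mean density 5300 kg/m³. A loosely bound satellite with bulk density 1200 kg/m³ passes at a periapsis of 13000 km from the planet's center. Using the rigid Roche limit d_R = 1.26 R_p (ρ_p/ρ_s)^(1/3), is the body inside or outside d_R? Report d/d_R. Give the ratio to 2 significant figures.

d_R = 1.26 × (12000 km) × (5300/1200)^(1/3) = 24810 km
d/d_R = (13000) / (24810) = 0.52
Since d/d_R < 1, the body is inside the Roche limit.

inside; d/d_R ≈ 0.52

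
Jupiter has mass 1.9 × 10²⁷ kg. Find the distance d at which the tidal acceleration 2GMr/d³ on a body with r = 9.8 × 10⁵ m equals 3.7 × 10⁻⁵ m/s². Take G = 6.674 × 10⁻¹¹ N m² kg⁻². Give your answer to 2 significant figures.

1.9 × 10⁹ m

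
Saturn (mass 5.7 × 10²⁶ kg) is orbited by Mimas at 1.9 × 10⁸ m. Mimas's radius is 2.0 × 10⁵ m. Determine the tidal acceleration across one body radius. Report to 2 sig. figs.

2.2 × 10⁻³ m/s²

Since r ≪ d, expand the inverse-square field across one radius to get the leading 2GMr/d³ term.
a_tidal = 2GMr/d³
        = 2 × (6.674 × 10⁻¹¹) × (5.7 × 10²⁶) × (2.0 × 10⁵) / (1.9 × 10⁸)³
        = 2.2 × 10⁻³ m/s²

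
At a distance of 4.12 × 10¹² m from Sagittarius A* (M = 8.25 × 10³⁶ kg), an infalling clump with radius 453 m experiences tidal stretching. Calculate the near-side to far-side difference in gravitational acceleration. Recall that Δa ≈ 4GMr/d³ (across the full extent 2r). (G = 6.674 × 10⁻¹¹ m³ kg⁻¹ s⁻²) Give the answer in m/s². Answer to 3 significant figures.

1.43 × 10⁻⁸ m/s²

a_tidal = 4GMr/d³
        = 4 × (6.674 × 10⁻¹¹) × (8.25 × 10³⁶) × (453) / (4.12 × 10¹²)³
        = 1.43 × 10⁻⁸ m/s²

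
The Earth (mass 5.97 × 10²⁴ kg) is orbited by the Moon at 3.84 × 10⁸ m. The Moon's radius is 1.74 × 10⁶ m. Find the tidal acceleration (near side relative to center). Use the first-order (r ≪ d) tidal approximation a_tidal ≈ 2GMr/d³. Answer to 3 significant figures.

2.45 × 10⁻⁵ m/s²

Since r ≪ d, expand the inverse-square field across one radius to get the leading 2GMr/d³ term.
Δa = 2GMr/d³
   = 2 × (6.674 × 10⁻¹¹) × (5.97 × 10²⁴) × (1.74 × 10⁶) / (3.84 × 10⁸)³
   = 2.45 × 10⁻⁵ m/s²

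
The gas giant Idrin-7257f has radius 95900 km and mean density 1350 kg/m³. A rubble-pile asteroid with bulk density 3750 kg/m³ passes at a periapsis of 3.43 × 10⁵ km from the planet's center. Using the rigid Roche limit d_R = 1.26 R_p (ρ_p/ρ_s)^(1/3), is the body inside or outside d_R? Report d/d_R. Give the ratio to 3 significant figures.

d_R = 1.26 × (95900 km) × (1350/3750)^(1/3) = 85960 km
d/d_R = (3.43 × 10⁵) / (85960) = 3.99
Since d/d_R > 1, the body is outside the Roche limit.

outside; d/d_R ≈ 3.99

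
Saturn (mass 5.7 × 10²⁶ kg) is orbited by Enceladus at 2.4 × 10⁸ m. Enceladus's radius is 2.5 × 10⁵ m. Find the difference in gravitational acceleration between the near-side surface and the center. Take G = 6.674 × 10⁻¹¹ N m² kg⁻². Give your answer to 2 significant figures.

a_tidal = 2GMr/d³
        = 2 × (6.674 × 10⁻¹¹) × (5.7 × 10²⁶) × (2.5 × 10⁵) / (2.4 × 10⁸)³
        = 1.4 × 10⁻³ m/s²

1.4 × 10⁻³ m/s²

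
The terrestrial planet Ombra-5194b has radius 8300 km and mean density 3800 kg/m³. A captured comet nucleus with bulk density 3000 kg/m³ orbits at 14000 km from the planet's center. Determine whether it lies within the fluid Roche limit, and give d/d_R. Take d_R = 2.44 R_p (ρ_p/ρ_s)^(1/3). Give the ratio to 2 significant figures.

d_R = 2.44 × (8300 km) × (3800/3000)^(1/3) = 21910 km
d/d_R = (14000) / (21910) = 0.64
Since d/d_R < 1, the body is inside the Roche limit.

inside; d/d_R ≈ 0.64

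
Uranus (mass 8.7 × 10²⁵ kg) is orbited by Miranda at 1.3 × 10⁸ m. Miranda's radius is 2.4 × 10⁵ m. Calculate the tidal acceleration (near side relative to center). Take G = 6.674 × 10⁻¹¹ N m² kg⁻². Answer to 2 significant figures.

1.3 × 10⁻³ m/s²

a_tidal = 2GMr/d³
        = 2 × (6.674 × 10⁻¹¹) × (8.7 × 10²⁵) × (2.4 × 10⁵) / (1.3 × 10⁸)³
        = 1.3 × 10⁻³ m/s²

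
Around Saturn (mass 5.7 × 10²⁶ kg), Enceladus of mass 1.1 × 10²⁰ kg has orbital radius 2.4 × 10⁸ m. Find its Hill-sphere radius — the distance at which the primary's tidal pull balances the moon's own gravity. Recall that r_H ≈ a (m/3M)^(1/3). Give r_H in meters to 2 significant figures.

r_H ≈ a (m/3M)^(1/3)
    = (2.4 × 10⁸) × (1.1 × 10²⁰ / (3 × 5.7 × 10²⁶))^(1/3)
    = 9.6 × 10⁵ m

9.6 × 10⁵ m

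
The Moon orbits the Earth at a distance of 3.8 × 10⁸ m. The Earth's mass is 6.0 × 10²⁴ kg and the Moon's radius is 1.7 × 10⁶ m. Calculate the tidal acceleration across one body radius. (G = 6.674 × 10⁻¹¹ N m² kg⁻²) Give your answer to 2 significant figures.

Δa = 2GMr/d³
   = 2 × (6.674 × 10⁻¹¹) × (6.0 × 10²⁴) × (1.7 × 10⁶) / (3.8 × 10⁸)³
   = 2.5 × 10⁻⁵ m/s²

2.5 × 10⁻⁵ m/s²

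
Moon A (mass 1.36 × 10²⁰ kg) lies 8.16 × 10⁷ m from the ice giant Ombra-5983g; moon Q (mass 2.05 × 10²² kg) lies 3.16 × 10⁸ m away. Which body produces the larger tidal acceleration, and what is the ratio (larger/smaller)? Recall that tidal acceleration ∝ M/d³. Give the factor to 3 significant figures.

Moon Q, by a factor of ≈ 2.60

The tide-raising term goes as M/d³ (the gradient of a 1/d² field).
Moon A: (1.36 × 10²⁰) / (8.16 × 10⁷)³ = 2.503 × 10⁻⁴
Moon Q: (2.05 × 10²²) / (3.16 × 10⁸)³ = 6.497 × 10⁻⁴
Ratio (larger/smaller) = 2.60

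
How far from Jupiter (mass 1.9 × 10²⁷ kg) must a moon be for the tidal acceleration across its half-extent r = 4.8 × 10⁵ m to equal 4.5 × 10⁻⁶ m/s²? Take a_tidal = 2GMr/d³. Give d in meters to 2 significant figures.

3.0 × 10⁹ m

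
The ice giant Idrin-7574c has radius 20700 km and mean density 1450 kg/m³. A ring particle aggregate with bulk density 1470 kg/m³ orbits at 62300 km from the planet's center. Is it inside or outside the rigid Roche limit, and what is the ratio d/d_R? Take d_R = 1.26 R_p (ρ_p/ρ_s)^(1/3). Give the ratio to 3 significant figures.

outside; d/d_R ≈ 2.40

d_R = 1.26 × (20700 km) × (1450/1470)^(1/3) = 25960 km
d/d_R = (62300) / (25960) = 2.40
Since d/d_R > 1, the body is outside the Roche limit.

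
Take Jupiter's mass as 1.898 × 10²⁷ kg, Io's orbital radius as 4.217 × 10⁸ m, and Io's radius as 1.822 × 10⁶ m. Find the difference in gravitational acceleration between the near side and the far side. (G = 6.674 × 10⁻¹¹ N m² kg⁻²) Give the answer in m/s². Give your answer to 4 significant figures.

1.231 × 10⁻² m/s²

Δg = 4GMr/d³
   = 4 × (6.674 × 10⁻¹¹) × (1.898 × 10²⁷) × (1.822 × 10⁶) / (4.217 × 10⁸)³
   = 1.231 × 10⁻² m/s²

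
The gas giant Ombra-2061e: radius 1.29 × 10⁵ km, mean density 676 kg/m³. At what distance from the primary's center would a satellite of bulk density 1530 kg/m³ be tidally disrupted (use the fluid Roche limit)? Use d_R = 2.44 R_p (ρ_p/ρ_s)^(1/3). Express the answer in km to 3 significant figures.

d_R = 2.44 × 1.29 × 10⁵ km × (676/1530)^(1/3)
    = 2.40 × 10⁵ km

2.40 × 10⁵ km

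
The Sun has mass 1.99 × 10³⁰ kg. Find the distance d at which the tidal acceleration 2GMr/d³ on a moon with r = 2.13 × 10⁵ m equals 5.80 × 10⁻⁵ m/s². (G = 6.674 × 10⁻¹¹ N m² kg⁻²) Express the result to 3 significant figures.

9.92 × 10⁹ m

2GMr/d³ = a_tidal  ⇒  d = (2GMr / a_tidal)^(1/3)
d = (2 × 6.674×10⁻¹¹ × (1.99 × 10³⁰) × (2.13 × 10⁵) / (5.80 × 10⁻⁵))^(1/3)
  = 9.92 × 10⁹ m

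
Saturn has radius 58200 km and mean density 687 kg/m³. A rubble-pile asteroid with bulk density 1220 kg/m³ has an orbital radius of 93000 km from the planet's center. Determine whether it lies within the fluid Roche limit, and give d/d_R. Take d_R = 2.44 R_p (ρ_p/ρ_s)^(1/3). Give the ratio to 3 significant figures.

d_R = 2.44 × (58200 km) × (687/1220)^(1/3) = 1.173 × 10⁵ km
d/d_R = (93000) / (1.173 × 10⁵) = 0.793
Since d/d_R < 1, the body is inside the Roche limit.

inside; d/d_R ≈ 0.793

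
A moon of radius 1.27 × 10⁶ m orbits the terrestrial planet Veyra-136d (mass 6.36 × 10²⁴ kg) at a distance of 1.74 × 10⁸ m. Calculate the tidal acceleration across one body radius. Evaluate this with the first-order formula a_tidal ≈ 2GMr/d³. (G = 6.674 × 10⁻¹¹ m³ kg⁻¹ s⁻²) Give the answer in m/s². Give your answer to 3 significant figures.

2.05 × 10⁻⁴ m/s²

Since r ≪ d, expand the inverse-square field across one radius to get the leading 2GMr/d³ term.
Δa = 2GMr/d³
   = 2 × (6.674 × 10⁻¹¹) × (6.36 × 10²⁴) × (1.27 × 10⁶) / (1.74 × 10⁸)³
   = 2.05 × 10⁻⁴ m/s²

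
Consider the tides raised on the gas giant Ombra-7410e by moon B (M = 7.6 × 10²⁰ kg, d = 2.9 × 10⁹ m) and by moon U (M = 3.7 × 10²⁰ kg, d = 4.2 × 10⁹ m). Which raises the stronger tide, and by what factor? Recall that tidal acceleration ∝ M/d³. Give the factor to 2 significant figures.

Tidal acceleration ∝ M/d³, so compare M/d³ for each.
Moon B: (7.6 × 10²⁰) / (2.9 × 10⁹)³ = 3.116 × 10⁻⁸
Moon U: (3.7 × 10²⁰) / (4.2 × 10⁹)³ = 4.994 × 10⁻⁹
Ratio (larger/smaller) = 6.2

Moon B, by a factor of ≈ 6.2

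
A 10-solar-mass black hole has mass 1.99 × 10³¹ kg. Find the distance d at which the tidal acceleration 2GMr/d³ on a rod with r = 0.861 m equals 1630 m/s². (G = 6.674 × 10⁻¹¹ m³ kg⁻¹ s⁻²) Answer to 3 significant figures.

2GMr/d³ = a_tidal  ⇒  d = (2GMr / a_tidal)^(1/3)
d = (2 × 6.674×10⁻¹¹ × (1.99 × 10³¹) × (0.861) / (1630))^(1/3)
  = 1.12 × 10⁶ m

1.12 × 10⁶ m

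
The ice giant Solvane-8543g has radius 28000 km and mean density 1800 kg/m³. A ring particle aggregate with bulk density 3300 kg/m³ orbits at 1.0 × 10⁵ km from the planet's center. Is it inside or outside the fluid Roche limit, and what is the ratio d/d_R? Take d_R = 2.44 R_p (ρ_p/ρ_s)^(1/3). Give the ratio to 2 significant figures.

outside; d/d_R ≈ 1.8

d_R = 2.44 × (28000 km) × (1800/3300)^(1/3) = 55820 km
d/d_R = (1.0 × 10⁵) / (55820) = 1.8
Since d/d_R > 1, the body is outside the Roche limit.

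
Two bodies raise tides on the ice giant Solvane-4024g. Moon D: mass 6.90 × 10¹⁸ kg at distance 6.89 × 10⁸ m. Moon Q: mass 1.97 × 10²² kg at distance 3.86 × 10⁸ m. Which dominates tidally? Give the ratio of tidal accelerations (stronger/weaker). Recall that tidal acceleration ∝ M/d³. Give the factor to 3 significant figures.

The tide-raising term goes as M/d³ (the gradient of a 1/d² field).
Moon D: (6.90 × 10¹⁸) / (6.89 × 10⁸)³ = 2.110 × 10⁻⁸
Moon Q: (1.97 × 10²²) / (3.86 × 10⁸)³ = 3.425 × 10⁻⁴
Ratio (larger/smaller) = 16200

Moon Q, by a factor of ≈ 16200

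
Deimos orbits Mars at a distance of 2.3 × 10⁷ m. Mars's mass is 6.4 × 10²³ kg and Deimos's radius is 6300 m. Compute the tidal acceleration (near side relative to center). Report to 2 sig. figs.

Differencing GM/(d−r)² and GM/d² to first order in r/d gives 2GMr/d³.
a_tidal = 2GMr/d³
        = 2 × (6.674 × 10⁻¹¹) × (6.4 × 10²³) × (6300) / (2.3 × 10⁷)³
        = 4.4 × 10⁻⁵ m/s²

4.4 × 10⁻⁵ m/s²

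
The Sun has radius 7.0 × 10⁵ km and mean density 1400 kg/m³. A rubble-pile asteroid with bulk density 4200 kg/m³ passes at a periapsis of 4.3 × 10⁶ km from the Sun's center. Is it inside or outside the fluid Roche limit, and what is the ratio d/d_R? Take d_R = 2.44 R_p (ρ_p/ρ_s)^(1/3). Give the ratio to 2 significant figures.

d_R = 2.44 × (7.0 × 10⁵ km) × (1400/4200)^(1/3) = 1.184 × 10⁶ km
d/d_R = (4.3 × 10⁶) / (1.184 × 10⁶) = 3.6
Since d/d_R > 1, the body is outside the Roche limit.

outside; d/d_R ≈ 3.6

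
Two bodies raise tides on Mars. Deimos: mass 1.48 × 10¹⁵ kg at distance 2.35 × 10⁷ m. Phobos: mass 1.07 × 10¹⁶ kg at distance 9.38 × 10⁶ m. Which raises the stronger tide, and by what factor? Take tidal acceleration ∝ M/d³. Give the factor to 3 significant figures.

Phobos, by a factor of ≈ 114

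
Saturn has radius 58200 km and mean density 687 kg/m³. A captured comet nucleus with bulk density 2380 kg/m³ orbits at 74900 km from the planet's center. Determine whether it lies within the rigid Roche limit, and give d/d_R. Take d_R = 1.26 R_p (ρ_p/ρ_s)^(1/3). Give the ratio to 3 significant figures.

outside; d/d_R ≈ 1.55

d_R = 1.26 × (58200 km) × (687/2380)^(1/3) = 48460 km
d/d_R = (74900) / (48460) = 1.55
Since d/d_R > 1, the body is outside the Roche limit.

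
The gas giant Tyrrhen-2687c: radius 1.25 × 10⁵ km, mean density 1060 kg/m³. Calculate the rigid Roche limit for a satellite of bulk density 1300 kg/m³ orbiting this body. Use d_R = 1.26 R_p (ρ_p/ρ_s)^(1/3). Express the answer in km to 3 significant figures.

d_R = 1.26 × 1.25 × 10⁵ km × (1060/1300)^(1/3)
    = 1.47 × 10⁵ km

1.47 × 10⁵ km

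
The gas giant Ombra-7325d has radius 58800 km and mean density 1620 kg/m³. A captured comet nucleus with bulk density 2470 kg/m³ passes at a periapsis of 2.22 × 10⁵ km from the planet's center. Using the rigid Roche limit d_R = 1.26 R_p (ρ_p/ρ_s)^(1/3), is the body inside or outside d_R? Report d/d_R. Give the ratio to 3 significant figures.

outside; d/d_R ≈ 3.45

d_R = 1.26 × (58800 km) × (1620/2470)^(1/3) = 64370 km
d/d_R = (2.22 × 10⁵) / (64370) = 3.45
Since d/d_R > 1, the body is outside the Roche limit.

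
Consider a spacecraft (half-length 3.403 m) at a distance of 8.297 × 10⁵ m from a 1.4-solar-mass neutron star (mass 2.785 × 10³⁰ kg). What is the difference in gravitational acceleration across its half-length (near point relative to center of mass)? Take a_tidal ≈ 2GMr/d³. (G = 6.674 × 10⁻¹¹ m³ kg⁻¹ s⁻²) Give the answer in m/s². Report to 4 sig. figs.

2.215 × 10³ m/s²

a_tidal = 2GMr/d³
        = 2 × (6.674 × 10⁻¹¹) × (2.785 × 10³⁰) × (3.403) / (8.297 × 10⁵)³
        = 2.215 × 10³ m/s²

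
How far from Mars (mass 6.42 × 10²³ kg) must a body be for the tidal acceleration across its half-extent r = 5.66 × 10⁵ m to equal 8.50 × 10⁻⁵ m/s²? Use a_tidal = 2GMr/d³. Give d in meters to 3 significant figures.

2GMr/d³ = a_tidal  ⇒  d = (2GMr / a_tidal)^(1/3)
d = (2 × 6.674×10⁻¹¹ × (6.42 × 10²³) × (5.66 × 10⁵) / (8.50 × 10⁻⁵))^(1/3)
  = 8.29 × 10⁷ m

8.29 × 10⁷ m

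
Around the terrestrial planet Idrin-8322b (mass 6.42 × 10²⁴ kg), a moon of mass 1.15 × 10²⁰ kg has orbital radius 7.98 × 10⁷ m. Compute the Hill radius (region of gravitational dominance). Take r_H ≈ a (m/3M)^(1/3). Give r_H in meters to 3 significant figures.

1.45 × 10⁶ m

r_H ≈ a (m/3M)^(1/3)
    = (7.98 × 10⁷) × (1.15 × 10²⁰ / (3 × 6.42 × 10²⁴))^(1/3)
    = 1.45 × 10⁶ m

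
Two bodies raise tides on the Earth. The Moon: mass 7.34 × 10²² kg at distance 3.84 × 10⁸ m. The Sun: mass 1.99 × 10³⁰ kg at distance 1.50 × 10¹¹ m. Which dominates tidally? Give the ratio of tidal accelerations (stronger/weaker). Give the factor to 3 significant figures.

The Moon, by a factor of ≈ 2.20

Tidal acceleration ∝ M/d³, so compare M/d³ for each.
The Moon: (7.34 × 10²²) / (3.84 × 10⁸)³ = 1.296 × 10⁻³
The Sun: (1.99 × 10³⁰) / (1.50 × 10¹¹)³ = 5.896 × 10⁻⁴
Ratio (larger/smaller) = 2.20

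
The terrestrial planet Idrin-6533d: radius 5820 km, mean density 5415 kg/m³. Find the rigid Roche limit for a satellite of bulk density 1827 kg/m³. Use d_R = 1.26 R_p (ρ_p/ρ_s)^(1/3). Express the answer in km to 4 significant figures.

10530 km

d_R = 1.26 × 5820 km × (5415/1827)^(1/3)
    = 10530 km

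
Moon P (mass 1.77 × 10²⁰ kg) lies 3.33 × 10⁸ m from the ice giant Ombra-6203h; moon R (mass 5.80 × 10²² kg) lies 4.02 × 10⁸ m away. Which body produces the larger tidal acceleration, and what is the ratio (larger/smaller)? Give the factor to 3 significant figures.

The tide-raising term goes as M/d³ (the gradient of a 1/d² field).
Moon P: (1.77 × 10²⁰) / (3.33 × 10⁸)³ = 4.793 × 10⁻⁶
Moon R: (5.80 × 10²²) / (4.02 × 10⁸)³ = 8.928 × 10⁻⁴
Ratio (larger/smaller) = 186

Moon R, by a factor of ≈ 186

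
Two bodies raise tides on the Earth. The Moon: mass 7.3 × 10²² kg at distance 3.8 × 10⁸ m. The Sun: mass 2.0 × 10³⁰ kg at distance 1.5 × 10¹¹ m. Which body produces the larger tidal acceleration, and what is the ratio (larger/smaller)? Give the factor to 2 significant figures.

The tide-raising term goes as M/d³ (the gradient of a 1/d² field).
The Moon: (7.3 × 10²²) / (3.8 × 10⁸)³ = 1.330 × 10⁻³
The Sun: (2.0 × 10³⁰) / (1.5 × 10¹¹)³ = 5.926 × 10⁻⁴
Ratio (larger/smaller) = 2.2

The Moon, by a factor of ≈ 2.2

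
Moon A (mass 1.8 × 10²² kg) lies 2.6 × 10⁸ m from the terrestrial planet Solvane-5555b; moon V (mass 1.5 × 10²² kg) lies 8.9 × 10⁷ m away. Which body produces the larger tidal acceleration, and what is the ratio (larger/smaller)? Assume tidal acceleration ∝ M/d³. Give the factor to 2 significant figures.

Moon V, by a factor of ≈ 21

Tidal acceleration ∝ M/d³, so compare M/d³ for each.
Moon A: (1.8 × 10²²) / (2.6 × 10⁸)³ = 1.024 × 10⁻³
Moon V: (1.5 × 10²²) / (8.9 × 10⁷)³ = 2.128 × 10⁻²
Ratio (larger/smaller) = 21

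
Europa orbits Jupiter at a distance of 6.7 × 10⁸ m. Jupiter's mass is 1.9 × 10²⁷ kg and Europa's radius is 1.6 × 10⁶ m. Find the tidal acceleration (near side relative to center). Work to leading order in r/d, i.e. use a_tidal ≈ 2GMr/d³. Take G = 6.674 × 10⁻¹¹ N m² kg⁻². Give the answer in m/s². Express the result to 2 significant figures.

Differencing GM/(d−r)² and GM/d² to first order in r/d gives 2GMr/d³.
Δg = 2GMr/d³
   = 2 × (6.674 × 10⁻¹¹) × (1.9 × 10²⁷) × (1.6 × 10⁶) / (6.7 × 10⁸)³
   = 1.3 × 10⁻³ m/s²

1.3 × 10⁻³ m/s²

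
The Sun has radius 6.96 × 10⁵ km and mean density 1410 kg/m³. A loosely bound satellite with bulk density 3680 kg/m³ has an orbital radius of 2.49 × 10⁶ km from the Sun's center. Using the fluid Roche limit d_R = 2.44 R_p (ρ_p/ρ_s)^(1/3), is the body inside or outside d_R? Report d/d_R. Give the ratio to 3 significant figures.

outside; d/d_R ≈ 2.02

d_R = 2.44 × (6.96 × 10⁵ km) × (1410/3680)^(1/3) = 1.233 × 10⁶ km
d/d_R = (2.49 × 10⁶) / (1.233 × 10⁶) = 2.02
Since d/d_R > 1, the body is outside the Roche limit.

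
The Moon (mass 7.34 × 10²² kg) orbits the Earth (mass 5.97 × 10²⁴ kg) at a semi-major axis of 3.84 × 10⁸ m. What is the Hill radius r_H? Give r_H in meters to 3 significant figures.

6.15 × 10⁷ m

r_H ≈ a (m/3M)^(1/3)
    = (3.84 × 10⁸) × (7.34 × 10²² / (3 × 5.97 × 10²⁴))^(1/3)
    = 6.15 × 10⁷ m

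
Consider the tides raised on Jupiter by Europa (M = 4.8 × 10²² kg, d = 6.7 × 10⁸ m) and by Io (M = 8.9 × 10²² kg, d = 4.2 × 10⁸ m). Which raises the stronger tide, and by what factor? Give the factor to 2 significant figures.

Io, by a factor of ≈ 7.5

Tidal acceleration ∝ M/d³, so compare M/d³ for each.
Europa: (4.8 × 10²²) / (6.7 × 10⁸)³ = 1.596 × 10⁻⁴
Io: (8.9 × 10²²) / (4.2 × 10⁸)³ = 1.201 × 10⁻³
Ratio (larger/smaller) = 7.5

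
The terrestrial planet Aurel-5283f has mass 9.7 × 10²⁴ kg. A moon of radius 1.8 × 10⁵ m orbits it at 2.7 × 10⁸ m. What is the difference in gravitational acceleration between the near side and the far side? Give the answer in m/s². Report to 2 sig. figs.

a_tidal = 4GMr/d³
        = 4 × (6.674 × 10⁻¹¹) × (9.7 × 10²⁴) × (1.8 × 10⁵) / (2.7 × 10⁸)³
        = 2.4 × 10⁻⁵ m/s²

2.4 × 10⁻⁵ m/s²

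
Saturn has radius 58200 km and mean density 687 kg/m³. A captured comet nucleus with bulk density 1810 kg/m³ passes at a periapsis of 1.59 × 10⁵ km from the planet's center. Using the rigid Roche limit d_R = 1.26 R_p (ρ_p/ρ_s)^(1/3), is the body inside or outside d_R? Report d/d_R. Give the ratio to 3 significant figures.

d_R = 1.26 × (58200 km) × (687/1810)^(1/3) = 53090 km
d/d_R = (1.59 × 10⁵) / (53090) = 2.99
Since d/d_R > 1, the body is outside the Roche limit.

outside; d/d_R ≈ 2.99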